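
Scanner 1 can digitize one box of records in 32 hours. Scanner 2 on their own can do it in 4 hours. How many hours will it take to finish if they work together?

With two workers the combined time is the product over the sum: 32·4/(32+4) = 128/36 = 32/9 hours.

32/9 hours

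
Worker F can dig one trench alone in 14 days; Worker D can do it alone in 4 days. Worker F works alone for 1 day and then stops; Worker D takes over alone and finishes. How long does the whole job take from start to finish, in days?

In 1 day Worker F does 1/14 of the job, leaving 13/14.
Worker D works at 1/4 per day, so finishing takes 13/14 ÷ 1/4 = 26/7 days.
Total time = 1 + 26/7 = 33/7 days.

33/7 days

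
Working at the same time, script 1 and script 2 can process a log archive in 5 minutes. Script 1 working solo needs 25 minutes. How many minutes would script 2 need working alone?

25/4 minutes

Combined rate is 1/5 per minute.
Known contribution: 1/25 per minute.
So script 2's rate is 1/5 − 1/25 = 4/25, meaning 25/4 minutes alone.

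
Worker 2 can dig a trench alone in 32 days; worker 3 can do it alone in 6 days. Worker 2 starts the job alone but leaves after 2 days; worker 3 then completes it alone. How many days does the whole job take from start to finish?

In 2 days worker 2 does 2/32 = 1/16 of the job, leaving 15/16.
Worker 3 works at 1/6 per day, so finishing takes 15/16 ÷ 1/6 = 45/8 days.
Total time = 2 + 45/8 = 61/8 days.

61/8 days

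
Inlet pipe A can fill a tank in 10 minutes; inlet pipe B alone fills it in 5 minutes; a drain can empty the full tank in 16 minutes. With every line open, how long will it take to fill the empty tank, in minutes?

Net rate = 1/10 + 1/5 − 1/16 = (8 + 16 − 5)/80 = 19/80 per minute.
Filling time = 1 ÷ (19/80) = 80/19 minutes.

80/19 minutes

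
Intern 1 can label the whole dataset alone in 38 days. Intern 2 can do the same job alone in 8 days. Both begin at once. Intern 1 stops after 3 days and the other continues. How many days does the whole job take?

In the first 3 days the combined rate is 23/152, so 69/152 of the job is done, leaving 83/152.
After Intern 1 leaves the rate is 1/8 per day; the remaining 83/152 takes 83/19 days.
Total = 3 + 83/19 = 140/19 days.

140/19 days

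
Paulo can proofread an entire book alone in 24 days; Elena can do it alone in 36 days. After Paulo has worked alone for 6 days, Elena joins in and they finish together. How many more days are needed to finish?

54/5 days

In 6 days Paulo does 6/24 = 1/4 of the job, leaving 3/4.
Paulo and Elena together work at 5/72 per day, so finishing takes 3/4 ÷ 5/72 = 54/5 days.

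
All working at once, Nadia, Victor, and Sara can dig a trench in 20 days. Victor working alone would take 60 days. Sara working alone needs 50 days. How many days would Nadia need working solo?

75 days

Combined rate is 1/20 per day.
Known contribution: 1/60 + 1/50 = (5 + 6)/300 = 11/300 per day.
So Nadia's rate is 1/20 − 11/300 = 1/75, meaning 75 days alone.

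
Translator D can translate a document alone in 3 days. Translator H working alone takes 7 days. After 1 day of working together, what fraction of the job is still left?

Combined rate: 1/3 + 1/7 = (7 + 3)/21 = 10/21 per day.
In 1 day they complete 1·10/21 = 10/21 of the job.
So 11/21 remains.

11/21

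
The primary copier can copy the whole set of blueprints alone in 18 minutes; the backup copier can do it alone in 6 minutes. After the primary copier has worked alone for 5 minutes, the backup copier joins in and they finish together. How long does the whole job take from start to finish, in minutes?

In 5 minutes the primary copier does 5/18 of the job, leaving 13/18.
The primary copier and the backup copier together work at 2/9 per minute, so finishing takes 13/18 ÷ 2/9 = 13/4 minutes.
Total time = 5 + 13/4 = 33/4 minutes.

33/4 minutes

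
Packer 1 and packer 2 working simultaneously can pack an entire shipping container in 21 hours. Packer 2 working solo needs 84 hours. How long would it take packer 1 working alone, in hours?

28 hours

Combined rate is 1/21 per hour.
Known contribution: 1/84 per hour.
So packer 1's rate is 1/21 − 1/84 = 1/28, meaning 28 hours alone.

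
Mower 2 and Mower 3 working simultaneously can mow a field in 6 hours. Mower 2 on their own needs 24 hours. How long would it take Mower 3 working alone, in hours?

Combined rate is 1/6 per hour.
Known contribution: 1/24 per hour.
So Mower 3's rate is 1/6 − 1/24 = 1/8, meaning 8 hours alone.

8 hours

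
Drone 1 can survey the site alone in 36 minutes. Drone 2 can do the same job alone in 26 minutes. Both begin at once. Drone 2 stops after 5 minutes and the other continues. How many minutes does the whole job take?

378/13 minutes

In the first 5 minutes the combined rate is 31/468, so 155/468 of the job is done, leaving 313/468.
After Drone 2 leaves the rate is 1/36 per minute; the remaining 313/468 takes 313/13 minutes.
Total = 5 + 313/13 = 378/13 minutes.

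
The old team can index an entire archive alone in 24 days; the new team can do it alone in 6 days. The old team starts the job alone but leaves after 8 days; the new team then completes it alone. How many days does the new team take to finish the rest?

4 days

In 8 days the old team does 8/24 = 1/3 of the job, leaving 2/3.
The new team works at 1/6 per day, so finishing takes 2/3 ÷ 1/6 = 4 days.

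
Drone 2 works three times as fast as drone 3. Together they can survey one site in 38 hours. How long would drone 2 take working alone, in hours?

152/3 hours

Let drone 3's rate be r; then drone 2's rate is 3r, so together (3 + 1)r = 4r = 1/38.
Thus r = 1/152 per hour.
Drone 3 alone: 152 hours; drone 2 alone: 152/3 hours.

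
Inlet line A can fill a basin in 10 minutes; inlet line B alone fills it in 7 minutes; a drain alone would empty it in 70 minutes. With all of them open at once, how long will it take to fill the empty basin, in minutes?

Net rate = 1/10 + 1/7 − 1/70 = (7 + 10 − 1)/70 = 16/70 = 8/35 per minute.
Filling time = 1 ÷ (8/35) = 35/8 minutes.

35/8 minutes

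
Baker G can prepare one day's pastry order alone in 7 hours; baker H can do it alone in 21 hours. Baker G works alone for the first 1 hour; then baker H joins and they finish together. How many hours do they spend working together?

In 1 hour baker G does 1/7 of the job, leaving 6/7.
Baker G and baker H together work at 4/21 per hour, so finishing takes 6/7 ÷ 4/21 = 9/2 hours.

9/2 hours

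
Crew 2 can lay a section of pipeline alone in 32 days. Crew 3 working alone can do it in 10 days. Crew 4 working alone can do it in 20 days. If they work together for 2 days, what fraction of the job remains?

51/80

Combined rate: 1/32 + 1/10 + 1/20 = (5 + 16 + 8)/160 = 29/160 per day.
In 2 days they complete 2·29/160 = 29/80 of the job.
So 51/80 remains.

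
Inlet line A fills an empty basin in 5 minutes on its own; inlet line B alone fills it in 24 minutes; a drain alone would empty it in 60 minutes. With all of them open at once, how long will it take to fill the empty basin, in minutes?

40/9 minutes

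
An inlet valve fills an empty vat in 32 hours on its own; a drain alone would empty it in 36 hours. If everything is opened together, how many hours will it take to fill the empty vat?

288 hours

Net rate = 1/32 − 1/36 = (9 − 8)/288 = 1/288 per hour.
Filling time = 1 ÷ (1/288) = 288 hours.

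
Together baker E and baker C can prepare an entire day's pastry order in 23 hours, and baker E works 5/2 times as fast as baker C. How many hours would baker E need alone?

161/5 hours

Let baker C's rate be r; then baker E's rate is (5/2)r, so together (5/2 + 1)r = (7/2)r = 1/23.
Thus r = 2/161 per hour.
Baker C alone: 161/2 hours; baker E alone: 161/5 hours.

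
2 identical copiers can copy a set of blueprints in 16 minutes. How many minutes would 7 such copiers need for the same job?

Total work is 2·16 = 32 copier-minutes.
With 7 copiers: 32/7 minutes.

32/7 minutes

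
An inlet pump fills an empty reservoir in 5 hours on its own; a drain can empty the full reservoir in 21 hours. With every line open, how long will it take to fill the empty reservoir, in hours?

105/16 hours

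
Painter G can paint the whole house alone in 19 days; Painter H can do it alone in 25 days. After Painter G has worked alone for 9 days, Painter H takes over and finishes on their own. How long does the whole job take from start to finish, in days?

421/19 days

In 9 days Painter G does 9/19 of the job, leaving 10/19.
Painter H works at 1/25 per day, so finishing takes 10/19 ÷ 1/25 = 250/19 days.
Total time = 9 + 250/19 = 421/19 days.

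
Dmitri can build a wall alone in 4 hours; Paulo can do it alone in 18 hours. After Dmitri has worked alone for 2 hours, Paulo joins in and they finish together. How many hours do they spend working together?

In 2 hours Dmitri does 2/4 = 1/2 of the job, leaving 1/2.
Dmitri and Paulo together work at 11/36 per hour, so finishing takes 1/2 ÷ 11/36 = 18/11 hours.

18/11 hours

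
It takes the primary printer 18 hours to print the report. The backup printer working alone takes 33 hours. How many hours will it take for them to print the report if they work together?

198/17 hours

Combined rate: 1/18 + 1/33 = (11 + 6)/198 = 17/198 per hour.
Time = 1 ÷ (17/198) = 198/17 hours.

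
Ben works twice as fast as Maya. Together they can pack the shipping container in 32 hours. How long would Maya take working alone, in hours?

96 hours

Let Maya's rate be r; then Ben's rate is 2r, so together (2 + 1)r = 3r = 1/32.
Thus r = 1/96 per hour.
Maya alone: 96 hours; Ben alone: 48 hours.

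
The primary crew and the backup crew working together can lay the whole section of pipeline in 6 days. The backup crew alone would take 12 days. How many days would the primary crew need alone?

12 days

Combined rate is 1/6 per day.
Known contribution: 1/12 per day.
So the primary crew's rate is 1/6 − 1/12 = 1/12, meaning 12 days alone.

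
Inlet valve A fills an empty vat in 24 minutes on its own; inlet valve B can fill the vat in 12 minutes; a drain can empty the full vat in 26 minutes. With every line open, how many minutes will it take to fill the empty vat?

Net rate = 1/24 + 1/12 − 1/26 = (13 + 26 − 12)/312 = 27/312 = 9/104 per minute.
Filling time = 1 ÷ (9/104) = 104/9 minutes.

104/9 minutes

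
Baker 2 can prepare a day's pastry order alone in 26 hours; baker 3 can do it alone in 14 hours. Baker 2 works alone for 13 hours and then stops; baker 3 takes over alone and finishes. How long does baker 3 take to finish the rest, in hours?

In 13 hours baker 2 does 13/26 = 1/2 of the job, leaving 1/2.
Baker 3 works at 1/14 per hour, so finishing takes 1/2 ÷ 1/14 = 7 hours.

7 hours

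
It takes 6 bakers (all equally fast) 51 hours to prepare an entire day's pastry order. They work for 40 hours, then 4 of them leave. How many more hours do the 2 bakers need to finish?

One baker does 1/306 of the job per hour.
After 40 hours with 6 bakers, 40/51 is done (11/51 left).
With 2 bakers the rate is 2/306 = 1/153, so the rest takes 11/51 ÷ 1/153 = 33 hours.

33 hours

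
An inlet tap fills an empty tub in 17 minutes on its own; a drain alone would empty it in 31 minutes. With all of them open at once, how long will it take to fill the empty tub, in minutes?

Net rate = 1/17 − 1/31 = (31 − 17)/527 = 14/527 per minute.
Filling time = 1 ÷ (14/527) = 527/14 minutes.

527/14 minutes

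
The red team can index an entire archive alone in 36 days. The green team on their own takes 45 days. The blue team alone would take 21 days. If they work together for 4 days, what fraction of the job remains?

64/105

Combined rate: 1/36 + 1/45 + 1/21 = (35 + 28 + 60)/1260 = 123/1260 = 41/420 per day.
In 4 days they complete 4·41/420 = 41/105 of the job.
So 64/105 remains.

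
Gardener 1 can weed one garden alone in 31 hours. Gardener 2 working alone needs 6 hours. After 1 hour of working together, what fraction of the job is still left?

Combined rate: 1/31 + 1/6 = (6 + 31)/186 = 37/186 per hour.
In 1 hour they complete 1·37/186 = 37/186 of the job.
So 149/186 remains.

149/186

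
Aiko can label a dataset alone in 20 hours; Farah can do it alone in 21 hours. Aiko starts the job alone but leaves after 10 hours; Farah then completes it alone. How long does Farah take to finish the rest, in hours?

In 10 hours Aiko does 10/20 = 1/2 of the job, leaving 1/2.
Farah works at 1/21 per hour, so finishing takes 1/2 ÷ 1/21 = 21/2 hours.

21/2 hours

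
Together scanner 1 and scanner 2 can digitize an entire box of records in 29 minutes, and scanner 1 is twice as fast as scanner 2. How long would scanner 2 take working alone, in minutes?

Let scanner 2's rate be r; then scanner 1's rate is 2r, so together (2 + 1)r = 3r = 1/29.
Thus r = 1/87 per minute.
Scanner 2 alone: 87 minutes; scanner 1 alone: 87/2 minutes.

87 minutes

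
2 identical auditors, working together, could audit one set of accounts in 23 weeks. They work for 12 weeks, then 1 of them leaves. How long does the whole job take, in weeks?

One auditor does 1/46 of the job per week.
After 12 weeks with 2 auditors, 12/23 is done (11/23 left).
With 1 auditor the rate is 1/46, so the rest takes 11/23 ÷ 1/46 = 22 weeks.
Total = 12 + 22 = 34 weeks.

34 weeks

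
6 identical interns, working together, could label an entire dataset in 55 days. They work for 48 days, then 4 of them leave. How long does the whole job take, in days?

69 days

One intern does 1/330 of the job per day.
After 48 days with 6 interns, 48/55 is done (7/55 left).
With 2 interns the rate is 2/330 = 1/165, so the rest takes 7/55 ÷ 1/165 = 21 days.
Total = 48 + 21 = 69 days.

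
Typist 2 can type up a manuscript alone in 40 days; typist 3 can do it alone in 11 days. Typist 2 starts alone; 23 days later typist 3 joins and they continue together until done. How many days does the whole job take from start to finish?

80/3 days

In 23 days typist 2 does 23/40 of the job, leaving 17/40.
Typist 2 and typist 3 together work at 51/440 per day, so finishing takes 17/40 ÷ 51/440 = 11/3 days.
Total time = 23 + 11/3 = 80/3 days.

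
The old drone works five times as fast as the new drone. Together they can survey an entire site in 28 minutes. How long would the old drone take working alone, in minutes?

Let the new drone's rate be r; then the old drone's rate is 5r, so together (5 + 1)r = 6r = 1/28.
Thus r = 1/168 per minute.
The new drone alone: 168 minutes; the old drone alone: 168/5 minutes.

168/5 minutes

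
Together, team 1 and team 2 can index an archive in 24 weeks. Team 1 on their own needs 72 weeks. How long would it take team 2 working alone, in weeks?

36 weeks

Combined rate is 1/24 per week.
Known contribution: 1/72 per week.
So team 2's rate is 1/24 − 1/72 = 1/36, meaning 36 weeks alone.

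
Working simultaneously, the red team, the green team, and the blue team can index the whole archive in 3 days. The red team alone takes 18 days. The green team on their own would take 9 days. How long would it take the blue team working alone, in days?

6 days

Combined rate is 1/3 per day.
Known contribution: 1/18 + 1/9 = (1 + 2)/18 = 3/18 = 1/6 per day.
So the blue team's rate is 1/3 − 1/6 = 1/6, meaning 6 days alone.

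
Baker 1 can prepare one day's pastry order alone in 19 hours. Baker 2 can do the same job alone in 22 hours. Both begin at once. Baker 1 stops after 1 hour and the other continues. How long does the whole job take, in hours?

In the first 1 hour the combined rate is 41/418, so 41/418 of the job is done, leaving 377/418.
After baker 1 leaves the rate is 1/22 per hour; the remaining 377/418 takes 377/19 hours.
Total = 1 + 377/19 = 396/19 hours.

396/19 hours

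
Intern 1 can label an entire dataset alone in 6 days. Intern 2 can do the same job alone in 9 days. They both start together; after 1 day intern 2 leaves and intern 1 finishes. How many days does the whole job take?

16/3 days

In the first 1 day the combined rate is 5/18, so 5/18 of the job is done, leaving 13/18.
After intern 2 leaves the rate is 1/6 per day; the remaining 13/18 takes 13/3 days.
Total = 1 + 13/3 = 16/3 days.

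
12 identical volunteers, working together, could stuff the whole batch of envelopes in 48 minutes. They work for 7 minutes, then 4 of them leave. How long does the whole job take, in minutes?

One volunteer does 1/576 of the job per minute.
After 7 minutes with 12 volunteers, 7/48 is done (41/48 left).
With 8 volunteers the rate is 8/576 = 1/72, so the rest takes 41/48 ÷ 1/72 = 123/2 minutes.
Total = 7 + 123/2 = 137/2 minutes.

137/2 minutes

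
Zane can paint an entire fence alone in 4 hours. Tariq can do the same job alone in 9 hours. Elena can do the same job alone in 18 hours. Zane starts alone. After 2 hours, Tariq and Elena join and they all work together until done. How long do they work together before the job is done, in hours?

6/5 hours

In the first 2 hours Zane alone does 2/4 = 1/2 of the job, leaving 1/2.
Once everyone is working, combined rate: 1/4 + 1/9 + 1/18 = (9 + 4 + 2)/36 = 15/36 = 5/12 per hour.
Remaining 1/2 at 5/12 per hour takes 6/5 hours.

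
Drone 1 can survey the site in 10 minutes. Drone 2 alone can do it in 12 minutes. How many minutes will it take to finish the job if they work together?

Combined rate: 1/10 + 1/12 = (6 + 5)/60 = 11/60 per minute.
Time = 1 ÷ (11/60) = 60/11 minutes.

60/11 minutes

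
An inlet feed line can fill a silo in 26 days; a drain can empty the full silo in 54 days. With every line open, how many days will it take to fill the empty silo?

351/7 days

Net rate = 1/26 − 1/54 = (27 − 13)/702 = 14/702 = 7/351 per day.
Filling time = 1 ÷ (7/351) = 351/7 days.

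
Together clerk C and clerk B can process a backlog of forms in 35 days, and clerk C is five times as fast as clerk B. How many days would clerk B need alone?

210 days

Let clerk B's rate be r; then clerk C's rate is 5r, so together (5 + 1)r = 6r = 1/35.
Thus r = 1/210 per day.
Clerk B alone: 210 days; clerk C alone: 42 days.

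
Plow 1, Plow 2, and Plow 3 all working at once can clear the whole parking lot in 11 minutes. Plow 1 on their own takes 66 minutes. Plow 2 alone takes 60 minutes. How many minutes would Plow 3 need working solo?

220/13 minutes

Combined rate is 1/11 per minute.
Known contribution: 1/66 + 1/60 = (10 + 11)/660 = 21/660 = 7/220 per minute.
So Plow 3's rate is 1/11 − 7/220 = 13/220, meaning 220/13 minutes alone.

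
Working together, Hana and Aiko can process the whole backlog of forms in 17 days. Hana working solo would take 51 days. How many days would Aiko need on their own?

Combined rate is 1/17 per day.
Known contribution: 1/51 per day.
So Aiko's rate is 1/17 − 1/51 = 2/51, meaning 51/2 days alone.

51/2 days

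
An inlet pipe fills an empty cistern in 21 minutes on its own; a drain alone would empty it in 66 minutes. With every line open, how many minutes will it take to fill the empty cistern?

Net rate = 1/21 − 1/66 = (22 − 7)/462 = 15/462 = 5/154 per minute.
Filling time = 1 ÷ (5/154) = 154/5 minutes.

154/5 minutes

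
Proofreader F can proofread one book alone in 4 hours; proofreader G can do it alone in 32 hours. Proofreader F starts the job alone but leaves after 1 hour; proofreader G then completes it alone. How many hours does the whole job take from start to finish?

In 1 hour proofreader F does 1/4 of the job, leaving 3/4.
Proofreader G works at 1/32 per hour, so finishing takes 3/4 ÷ 1/32 = 24 hours.
Total time = 1 + 24 = 25 hours.

25 hours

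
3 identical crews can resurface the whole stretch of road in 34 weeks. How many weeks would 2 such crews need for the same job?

51 weeks

Total work is 3·34 = 102 crew-weeks.
With 2 crews: 102/2 = 51 weeks.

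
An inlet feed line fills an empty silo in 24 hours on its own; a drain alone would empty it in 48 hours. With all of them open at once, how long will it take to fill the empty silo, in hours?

Net rate = 1/24 − 1/48 = (2 − 1)/48 = 1/48 per hour.
Filling time = 1 ÷ (1/48) = 48 hours.

48 hours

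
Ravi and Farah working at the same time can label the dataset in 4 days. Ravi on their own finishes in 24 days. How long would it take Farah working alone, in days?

24/5 days

Combined rate is 1/4 per day.
Known contribution: 1/24 per day.
So Farah's rate is 1/4 − 1/24 = 5/24, meaning 24/5 days alone.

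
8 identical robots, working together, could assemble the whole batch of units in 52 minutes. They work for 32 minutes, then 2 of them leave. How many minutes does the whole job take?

176/3 minutes

One robot does 1/416 of the job per minute.
After 32 minutes with 8 robots, 8/13 is done (5/13 left).
With 6 robots the rate is 6/416 = 3/208, so the rest takes 5/13 ÷ 3/208 = 80/3 minutes.
Total = 32 + 80/3 = 176/3 minutes.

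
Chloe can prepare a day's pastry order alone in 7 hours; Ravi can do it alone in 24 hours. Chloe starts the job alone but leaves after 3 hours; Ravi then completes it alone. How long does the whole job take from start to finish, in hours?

117/7 hours

In 3 hours Chloe does 3/7 of the job, leaving 4/7.
Ravi works at 1/24 per hour, so finishing takes 4/7 ÷ 1/24 = 96/7 hours.
Total time = 3 + 96/7 = 117/7 hours.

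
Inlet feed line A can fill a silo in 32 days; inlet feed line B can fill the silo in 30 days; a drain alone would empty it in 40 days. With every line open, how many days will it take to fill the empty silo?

480/19 days

Net rate = 1/32 + 1/30 − 1/40 = (15 + 16 − 12)/480 = 19/480 per day.
Filling time = 1 ÷ (19/480) = 480/19 days.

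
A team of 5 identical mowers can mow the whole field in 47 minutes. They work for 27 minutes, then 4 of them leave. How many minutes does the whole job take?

127 minutes

One mower does 1/235 of the job per minute.
After 27 minutes with 5 mowers, 27/47 is done (20/47 left).
With 1 mower the rate is 1/235, so the rest takes 20/47 ÷ 1/235 = 100 minutes.
Total = 27 + 100 = 127 minutes.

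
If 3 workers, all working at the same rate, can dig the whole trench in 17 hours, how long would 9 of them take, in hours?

17/3 hours

Total work is 3·17 = 51 worker-hours.
With 9 workers: 51/9 = 17/3 hours.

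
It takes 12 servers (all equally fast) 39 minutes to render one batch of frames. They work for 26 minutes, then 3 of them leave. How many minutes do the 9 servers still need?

52/3 minutes

One server does 1/468 of the job per minute.
After 26 minutes with 12 servers, 2/3 is done (1/3 left).
With 9 servers the rate is 9/468 = 1/52, so the rest takes 1/3 ÷ 1/52 = 52/3 minutes.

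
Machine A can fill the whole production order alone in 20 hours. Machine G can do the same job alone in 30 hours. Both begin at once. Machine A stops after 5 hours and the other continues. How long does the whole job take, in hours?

45/2 hours

In the first 5 hours the combined rate is 1/12, so 5/12 of the job is done, leaving 7/12.
After Machine A leaves the rate is 1/30 per hour; the remaining 7/12 takes 35/2 hours.
Total = 5 + 35/2 = 45/2 hours.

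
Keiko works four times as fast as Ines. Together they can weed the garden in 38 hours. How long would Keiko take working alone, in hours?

Let Ines's rate be r; then Keiko's rate is 4r, so together (4 + 1)r = 5r = 1/38.
Thus r = 1/190 per hour.
Ines alone: 190 hours; Keiko alone: 95/2 hours.

95/2 hours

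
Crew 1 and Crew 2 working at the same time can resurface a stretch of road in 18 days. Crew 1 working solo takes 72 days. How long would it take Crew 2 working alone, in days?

Combined rate is 1/18 per day.
Known contribution: 1/72 per day.
So Crew 2's rate is 1/18 − 1/72 = 1/24, meaning 24 days alone.

24 days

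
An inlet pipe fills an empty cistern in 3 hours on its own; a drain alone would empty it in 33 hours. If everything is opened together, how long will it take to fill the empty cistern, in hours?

Net rate = 1/3 − 1/33 = (11 − 1)/33 = 10/33 per hour.
Filling time = 1 ÷ (10/33) = 33/10 hours.

33/10 hours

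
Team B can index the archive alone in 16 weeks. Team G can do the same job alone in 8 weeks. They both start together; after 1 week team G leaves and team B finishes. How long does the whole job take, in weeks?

In the first 1 week the combined rate is 3/16, so 3/16 of the job is done, leaving 13/16.
After team G leaves the rate is 1/16 per week; the remaining 13/16 takes 13 weeks.
Total = 1 + 13 = 14 weeks.

14 weeks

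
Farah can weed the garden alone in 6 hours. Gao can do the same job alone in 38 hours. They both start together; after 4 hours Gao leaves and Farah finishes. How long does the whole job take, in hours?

In the first 4 hours the combined rate is 11/57, so 44/57 of the job is done, leaving 13/57.
After Gao leaves the rate is 1/6 per hour; the remaining 13/57 takes 26/19 hours.
Total = 4 + 26/19 = 102/19 hours.

102/19 hours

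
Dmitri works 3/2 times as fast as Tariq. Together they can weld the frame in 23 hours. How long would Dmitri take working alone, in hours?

115/3 hours

Let Tariq's rate be r; then Dmitri's rate is (3/2)r, so together (3/2 + 1)r = (5/2)r = 1/23.
Thus r = 2/115 per hour.
Tariq alone: 115/2 hours; Dmitri alone: 115/3 hours.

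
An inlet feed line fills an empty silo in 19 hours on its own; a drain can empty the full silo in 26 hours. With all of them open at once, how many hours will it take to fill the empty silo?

Net rate = 1/19 − 1/26 = (26 − 19)/494 = 7/494 per hour.
Filling time = 1 ÷ (7/494) = 494/7 hours.

494/7 hours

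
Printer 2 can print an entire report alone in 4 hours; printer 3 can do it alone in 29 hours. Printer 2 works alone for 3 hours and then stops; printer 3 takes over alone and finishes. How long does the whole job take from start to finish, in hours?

In 3 hours printer 2 does 3/4 of the job, leaving 1/4.
Printer 3 works at 1/29 per hour, so finishing takes 1/4 ÷ 1/29 = 29/4 hours.
Total time = 3 + 29/4 = 41/4 hours.

41/4 hours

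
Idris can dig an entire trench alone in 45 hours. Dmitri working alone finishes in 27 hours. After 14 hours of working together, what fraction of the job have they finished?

112/135

Combined rate: 1/45 + 1/27 = (3 + 5)/135 = 8/135 per hour.
In 14 hours they complete 14·8/135 = 112/135 of the job.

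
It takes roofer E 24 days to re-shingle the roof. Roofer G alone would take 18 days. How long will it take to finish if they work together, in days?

72/7 days

Combined rate: 1/24 + 1/18 = (3 + 4)/72 = 7/72 per day.
Time = 1 ÷ (7/72) = 72/7 days.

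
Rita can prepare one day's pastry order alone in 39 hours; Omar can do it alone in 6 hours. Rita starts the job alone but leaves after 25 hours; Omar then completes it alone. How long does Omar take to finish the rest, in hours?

In 25 hours Rita does 25/39 of the job, leaving 14/39.
Omar works at 1/6 per hour, so finishing takes 14/39 ÷ 1/6 = 28/13 hours.

28/13 hours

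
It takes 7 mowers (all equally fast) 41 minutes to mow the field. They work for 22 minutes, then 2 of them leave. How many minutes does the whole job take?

243/5 minutes

One mower does 1/287 of the job per minute.
After 22 minutes with 7 mowers, 22/41 is done (19/41 left).
With 5 mowers the rate is 5/287, so the rest takes 19/41 ÷ 5/287 = 133/5 minutes.
Total = 22 + 133/5 = 243/5 minutes.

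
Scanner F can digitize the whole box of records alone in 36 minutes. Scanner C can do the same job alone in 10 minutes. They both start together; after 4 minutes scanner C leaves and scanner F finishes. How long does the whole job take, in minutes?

In the first 4 minutes the combined rate is 23/180, so 23/45 of the job is done, leaving 22/45.
After scanner C leaves the rate is 1/36 per minute; the remaining 22/45 takes 88/5 minutes.
Total = 4 + 88/5 = 108/5 minutes.

108/5 minutes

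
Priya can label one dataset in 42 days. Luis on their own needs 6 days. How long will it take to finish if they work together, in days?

21/4 days

Combined rate: 1/42 + 1/6 = (1 + 7)/42 = 8/42 = 4/21 per day.
Time = 1 ÷ (4/21) = 21/4 days.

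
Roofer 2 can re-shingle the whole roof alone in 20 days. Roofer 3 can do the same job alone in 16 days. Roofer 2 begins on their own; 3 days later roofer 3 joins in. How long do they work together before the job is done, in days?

In the first 3 days roofer 2 alone does 3/20 of the job, leaving 17/20.
Once everyone is working, combined rate: 1/20 + 1/16 = (4 + 5)/80 = 9/80 per day.
Remaining 17/20 at 9/80 per day takes 68/9 days.

68/9 days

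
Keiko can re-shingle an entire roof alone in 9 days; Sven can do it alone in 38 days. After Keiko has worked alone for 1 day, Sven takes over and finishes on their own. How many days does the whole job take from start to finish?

In 1 day Keiko does 1/9 of the job, leaving 8/9.
Sven works at 1/38 per day, so finishing takes 8/9 ÷ 1/38 = 304/9 days.
Total time = 1 + 304/9 = 313/9 days.

313/9 days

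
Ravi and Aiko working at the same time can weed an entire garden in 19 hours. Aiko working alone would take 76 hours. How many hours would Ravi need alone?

76/3 hours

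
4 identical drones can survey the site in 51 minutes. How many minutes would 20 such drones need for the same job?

51/5 minutes

Total work is 4·51 = 204 drone-minutes.
With 20 drones: 204/20 = 51/5 minutes.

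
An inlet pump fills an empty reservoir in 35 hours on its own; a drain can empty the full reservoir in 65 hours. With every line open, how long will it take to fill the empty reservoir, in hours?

455/6 hours

Net rate = 1/35 − 1/65 = (13 − 7)/455 = 6/455 per hour.
Filling time = 1 ÷ (6/455) = 455/6 hours.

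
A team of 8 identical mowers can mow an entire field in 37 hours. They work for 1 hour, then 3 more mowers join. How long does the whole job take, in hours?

299/11 hours

One mower does 1/296 of the job per hour.
After 1 hour with 8 mowers, 1/37 is done (36/37 left).
With 11 mowers the rate is 11/296, so the rest takes 36/37 ÷ 11/296 = 288/11 hours.
Total = 1 + 288/11 = 299/11 hours.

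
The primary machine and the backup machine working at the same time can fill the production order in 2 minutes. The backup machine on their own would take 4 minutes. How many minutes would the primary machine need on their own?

Combined rate is 1/2 per minute.
Known contribution: 1/4 per minute.
So the primary machine's rate is 1/2 − 1/4 = 1/4, meaning 4 minutes alone.

4 minutes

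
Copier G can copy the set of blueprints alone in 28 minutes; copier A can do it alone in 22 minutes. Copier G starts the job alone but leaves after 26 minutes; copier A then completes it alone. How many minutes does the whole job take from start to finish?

In 26 minutes copier G does 26/28 = 13/14 of the job, leaving 1/14.
Copier A works at 1/22 per minute, so finishing takes 1/14 ÷ 1/22 = 11/7 minutes.
Total time = 26 + 11/7 = 193/7 minutes.

193/7 minutes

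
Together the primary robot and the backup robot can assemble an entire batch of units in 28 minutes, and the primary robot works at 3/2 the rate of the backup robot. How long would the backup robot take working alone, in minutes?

Let the backup robot's rate be r; then the primary robot's rate is (3/2)r, so together (3/2 + 1)r = (5/2)r = 1/28.
Thus r = 1/70 per minute.
The backup robot alone: 70 minutes; the primary robot alone: 140/3 minutes.

70 minutes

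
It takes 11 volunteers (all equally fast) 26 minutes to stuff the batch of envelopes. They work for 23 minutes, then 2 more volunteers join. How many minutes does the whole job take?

One volunteer does 1/286 of the job per minute.
After 23 minutes with 11 volunteers, 23/26 is done (3/26 left).
With 13 volunteers the rate is 13/286 = 1/22, so the rest takes 3/26 ÷ 1/22 = 33/13 minutes.
Total = 23 + 33/13 = 332/13 minutes.

332/13 minutes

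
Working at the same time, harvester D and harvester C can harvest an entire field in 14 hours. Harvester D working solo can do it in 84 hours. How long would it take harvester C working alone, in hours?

84/5 hours

Combined rate is 1/14 per hour.
Known contribution: 1/84 per hour.
So harvester C's rate is 1/14 − 1/84 = 5/84, meaning 84/5 hours alone.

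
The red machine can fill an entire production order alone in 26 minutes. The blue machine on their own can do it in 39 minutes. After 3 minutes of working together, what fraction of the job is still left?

21/26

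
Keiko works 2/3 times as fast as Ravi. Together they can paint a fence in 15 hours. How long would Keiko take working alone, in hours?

75/2 hours

Let Ravi's rate be r; then Keiko's rate is (2/3)r, so together (2/3 + 1)r = (5/3)r = 1/15.
Thus r = 1/25 per hour.
Ravi alone: 25 hours; Keiko alone: 75/2 hours.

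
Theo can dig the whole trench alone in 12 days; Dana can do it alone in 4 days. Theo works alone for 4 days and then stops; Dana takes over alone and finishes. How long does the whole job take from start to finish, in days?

20/3 days

In 4 days Theo does 4/12 = 1/3 of the job, leaving 2/3.
Dana works at 1/4 per day, so finishing takes 2/3 ÷ 1/4 = 8/3 days.
Total time = 4 + 8/3 = 20/3 days.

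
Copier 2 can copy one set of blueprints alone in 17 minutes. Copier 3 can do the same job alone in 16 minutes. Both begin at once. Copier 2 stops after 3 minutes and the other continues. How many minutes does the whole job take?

224/17 minutes

In the first 3 minutes the combined rate is 33/272, so 99/272 of the job is done, leaving 173/272.
After copier 2 leaves the rate is 1/16 per minute; the remaining 173/272 takes 173/17 minutes.
Total = 3 + 173/17 = 224/17 minutes.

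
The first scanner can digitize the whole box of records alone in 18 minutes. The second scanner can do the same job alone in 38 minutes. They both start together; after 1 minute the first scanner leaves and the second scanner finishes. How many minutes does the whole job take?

In the first 1 minute the combined rate is 14/171, so 14/171 of the job is done, leaving 157/171.
After the first scanner leaves the rate is 1/38 per minute; the remaining 157/171 takes 314/9 minutes.
Total = 1 + 314/9 = 323/9 minutes.

323/9 minutes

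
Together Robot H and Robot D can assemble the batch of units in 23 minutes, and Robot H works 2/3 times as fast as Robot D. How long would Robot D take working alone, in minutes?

115/3 minutes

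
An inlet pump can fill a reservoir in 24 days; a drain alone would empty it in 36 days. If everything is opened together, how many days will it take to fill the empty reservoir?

Net rate = 1/24 − 1/36 = (3 − 2)/72 = 1/72 per day.
Filling time = 1 ÷ (1/72) = 72 days.

72 days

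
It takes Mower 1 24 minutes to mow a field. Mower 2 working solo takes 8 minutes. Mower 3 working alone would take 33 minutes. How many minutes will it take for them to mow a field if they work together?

Combined rate: 1/24 + 1/8 + 1/33 = (11 + 33 + 8)/264 = 52/264 = 13/66 per minute.
Time = 1 ÷ (13/66) = 66/13 minutes.

66/13 minutes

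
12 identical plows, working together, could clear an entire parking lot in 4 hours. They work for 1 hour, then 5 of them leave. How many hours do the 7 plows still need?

One plow does 1/48 of the job per hour.
After 1 hour with 12 plows, 1/4 is done (3/4 left).
With 7 plows the rate is 7/48, so the rest takes 3/4 ÷ 7/48 = 36/7 hours.

36/7 hours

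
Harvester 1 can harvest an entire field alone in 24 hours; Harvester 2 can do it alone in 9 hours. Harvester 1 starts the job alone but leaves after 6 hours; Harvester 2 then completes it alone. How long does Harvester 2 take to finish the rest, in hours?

27/4 hours

In 6 hours Harvester 1 does 6/24 = 1/4 of the job, leaving 3/4.
Harvester 2 works at 1/9 per hour, so finishing takes 3/4 ÷ 1/9 = 27/4 hours.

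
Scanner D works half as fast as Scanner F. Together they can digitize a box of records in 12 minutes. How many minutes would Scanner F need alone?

Let Scanner F's rate be r; then Scanner D's rate is (1/2)r, so together (1/2 + 1)r = (3/2)r = 1/12.
Thus r = 1/18 per minute.
Scanner F alone: 18 minutes; Scanner D alone: 36 minutes.

18 minutes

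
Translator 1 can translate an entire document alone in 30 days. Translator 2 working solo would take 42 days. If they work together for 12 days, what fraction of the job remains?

Combined rate: 1/30 + 1/42 = (7 + 5)/210 = 12/210 = 2/35 per day.
In 12 days they complete 12·2/35 = 24/35 of the job.
So 11/35 remains.

11/35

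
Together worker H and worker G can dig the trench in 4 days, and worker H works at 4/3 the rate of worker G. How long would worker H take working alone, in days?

Let worker G's rate be r; then worker H's rate is (4/3)r, so together (4/3 + 1)r = (7/3)r = 1/4.
Thus r = 3/28 per day.
Worker G alone: 28/3 days; worker H alone: 7 days.

7 days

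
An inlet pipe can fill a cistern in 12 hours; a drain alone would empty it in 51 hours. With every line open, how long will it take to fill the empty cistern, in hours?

204/13 hours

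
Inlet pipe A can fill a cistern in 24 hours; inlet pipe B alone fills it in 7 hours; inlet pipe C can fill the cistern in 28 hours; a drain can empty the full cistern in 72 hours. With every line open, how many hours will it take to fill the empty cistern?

Net rate = 1/24 + 1/7 + 1/28 − 1/72 = (21 + 72 + 18 − 7)/504 = 104/504 = 13/63 per hour.
Filling time = 1 ÷ (13/63) = 63/13 hours.

63/13 hours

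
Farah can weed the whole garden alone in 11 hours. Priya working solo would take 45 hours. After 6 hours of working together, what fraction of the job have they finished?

112/165

Combined rate: 1/11 + 1/45 = (45 + 11)/495 = 56/495 per hour.
In 6 hours they complete 6·56/495 = 112/165 of the job.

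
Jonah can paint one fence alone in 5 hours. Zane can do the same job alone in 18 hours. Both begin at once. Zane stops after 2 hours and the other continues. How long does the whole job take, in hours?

40/9 hours

In the first 2 hours the combined rate is 23/90, so 23/45 of the job is done, leaving 22/45.
After Zane leaves the rate is 1/5 per hour; the remaining 22/45 takes 22/9 hours.
Total = 2 + 22/9 = 40/9 hours.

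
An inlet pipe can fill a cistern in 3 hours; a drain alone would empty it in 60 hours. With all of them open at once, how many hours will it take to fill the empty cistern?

60/19 hours

Net rate = 1/3 − 1/60 = (20 − 1)/60 = 19/60 per hour.
Filling time = 1 ÷ (19/60) = 60/19 hours.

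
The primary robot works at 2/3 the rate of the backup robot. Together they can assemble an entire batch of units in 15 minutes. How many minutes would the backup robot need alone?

Let the backup robot's rate be r; then the primary robot's rate is (2/3)r, so together (2/3 + 1)r = (5/3)r = 1/15.
Thus r = 1/25 per minute.
The backup robot alone: 25 minutes; the primary robot alone: 75/2 minutes.

25 minutes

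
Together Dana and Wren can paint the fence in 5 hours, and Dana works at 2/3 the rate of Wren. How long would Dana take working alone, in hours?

25/2 hours

Let Wren's rate be r; then Dana's rate is (2/3)r, so together (2/3 + 1)r = (5/3)r = 1/5.
Thus r = 3/25 per hour.
Wren alone: 25/3 hours; Dana alone: 25/2 hours.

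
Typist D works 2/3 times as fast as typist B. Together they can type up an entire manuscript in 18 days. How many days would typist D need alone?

Let typist B's rate be r; then typist D's rate is (2/3)r, so together (2/3 + 1)r = (5/3)r = 1/18.
Thus r = 1/30 per day.
Typist B alone: 30 days; typist D alone: 45 days.

45 days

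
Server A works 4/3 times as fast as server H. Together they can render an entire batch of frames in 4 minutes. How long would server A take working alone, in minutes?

7 minutes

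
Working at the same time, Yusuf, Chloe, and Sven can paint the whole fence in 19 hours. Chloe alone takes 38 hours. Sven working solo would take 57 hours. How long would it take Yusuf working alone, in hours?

114 hours

Combined rate is 1/19 per hour.
Known contribution: 1/38 + 1/57 = (3 + 2)/114 = 5/114 per hour.
So Yusuf's rate is 1/19 − 5/114 = 1/114, meaning 114 hours alone.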